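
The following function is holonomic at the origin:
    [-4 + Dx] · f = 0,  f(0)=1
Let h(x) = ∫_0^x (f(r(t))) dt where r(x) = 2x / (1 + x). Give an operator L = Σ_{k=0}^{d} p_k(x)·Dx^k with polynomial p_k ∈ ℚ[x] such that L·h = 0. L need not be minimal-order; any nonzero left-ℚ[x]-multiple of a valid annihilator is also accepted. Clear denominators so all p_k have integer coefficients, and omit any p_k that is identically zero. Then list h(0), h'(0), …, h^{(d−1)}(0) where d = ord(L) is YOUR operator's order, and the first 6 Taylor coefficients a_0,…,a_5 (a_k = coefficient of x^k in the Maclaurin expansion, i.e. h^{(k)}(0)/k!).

f: a_k = 1, 4, 8, 32/3, 32/3, 128/15, …
Substitute x→r, Dx→(1/r')Dx; clear ⇒ L₀.
h=∫h₀ ⇒ L = L₀·Dx.
L = -8·Dx + (1 + 2·x + x^2)·Dx^2  (order 2).
h: a_k = 0, 1, 4, 8, 22/3, 8/15, …
ICs: h(0) = 0, h′(0) = 1.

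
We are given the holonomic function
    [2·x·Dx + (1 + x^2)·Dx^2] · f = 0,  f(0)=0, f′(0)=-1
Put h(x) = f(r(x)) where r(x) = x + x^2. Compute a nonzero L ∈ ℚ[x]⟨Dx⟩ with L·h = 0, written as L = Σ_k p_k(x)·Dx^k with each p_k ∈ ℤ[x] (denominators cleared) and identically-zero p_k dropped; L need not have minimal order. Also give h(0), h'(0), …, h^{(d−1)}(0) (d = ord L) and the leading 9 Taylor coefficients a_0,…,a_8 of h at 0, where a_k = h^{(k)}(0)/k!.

f: a_k = 0, -1, 0, 1/3, 0, -1/5, 0, 1/7, 0, …
f∘r: x↦r, Dx↦Dx/r' in L_f ⇒ L₀.
L = (-2 + 2·x + 8·x^2 + 12·x^3 + 6·x^4)·Dx + (1 + 2·x + x^2 + 4·x^3 + 5·x^4 + 2·x^5)·Dx^2  (order 2).
h: a_k = 0, -1, -1, 1/3, 1, 4/5, -2/3, -13/7, -1, …
ICs: h(0) = 0, h′(0) = -1.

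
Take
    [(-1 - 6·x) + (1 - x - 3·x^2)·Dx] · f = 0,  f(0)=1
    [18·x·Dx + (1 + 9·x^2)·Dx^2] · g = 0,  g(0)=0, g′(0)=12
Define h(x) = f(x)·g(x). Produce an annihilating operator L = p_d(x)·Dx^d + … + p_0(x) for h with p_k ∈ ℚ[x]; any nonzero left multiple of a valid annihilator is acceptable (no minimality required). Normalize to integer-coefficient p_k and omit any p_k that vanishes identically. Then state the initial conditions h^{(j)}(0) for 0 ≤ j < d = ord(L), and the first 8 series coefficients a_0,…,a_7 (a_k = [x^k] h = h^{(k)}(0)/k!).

L = (6 + 18·x + 162·x^2) + (2 - 6·x + 36·x^2 + 162·x^3)·Dx + (-1 + x - 6·x^2 + 9·x^3 + 27·x^4)·Dx^2  (order 2).
h: a_k = 0, 12, 12, 12, 48, 1392/5, 2112/5, 276/35, …
ICs: h(0) = 0, h′(0) = 12.

f: a_k = 1, 1, 4, 7, 19, 40, 97, 217, …
g: a_k = 0, 12, 0, -36, 0, 972/5, 0, -8748/7, …
f·g: L₀ = L_f ⊗_s L_g, ord ≤ 1·2.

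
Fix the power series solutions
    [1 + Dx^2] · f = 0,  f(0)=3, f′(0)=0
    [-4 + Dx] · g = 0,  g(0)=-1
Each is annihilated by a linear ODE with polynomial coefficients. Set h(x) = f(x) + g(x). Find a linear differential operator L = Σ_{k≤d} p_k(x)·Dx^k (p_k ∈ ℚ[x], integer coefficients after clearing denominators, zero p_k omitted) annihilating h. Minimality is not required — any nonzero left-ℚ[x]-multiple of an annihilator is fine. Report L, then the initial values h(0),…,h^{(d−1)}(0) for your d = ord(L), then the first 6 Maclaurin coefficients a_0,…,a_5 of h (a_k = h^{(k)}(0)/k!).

f: a_k = 3, 0, -3/2, 0, 1/8, 0, …
g: a_k = -1, -4, -8, -32/3, -32/3, -128/15, …
Sum ⇒ L₀ = lclm(L_f,L_g) in ℚ(x)⟨Dx⟩.
L = -4 + Dx - 4·Dx^2 + Dx^3  (order 3).
h: a_k = 2, -4, -19/2, -32/3, -253/24, -128/15, …
ICs: h(0) = 2, h′(0) = -4, h′′(0) = -19.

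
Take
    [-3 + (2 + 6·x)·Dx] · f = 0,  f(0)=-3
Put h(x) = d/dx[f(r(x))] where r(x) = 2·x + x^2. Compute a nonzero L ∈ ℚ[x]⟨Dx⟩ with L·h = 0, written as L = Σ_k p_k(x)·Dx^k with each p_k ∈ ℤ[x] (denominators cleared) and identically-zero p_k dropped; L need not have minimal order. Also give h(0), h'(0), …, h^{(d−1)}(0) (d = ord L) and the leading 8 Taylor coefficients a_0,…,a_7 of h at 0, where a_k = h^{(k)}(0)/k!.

L = -2 + (-1 - 7·x - 9·x^2 - 3·x^3)·Dx  (order 1).
h: a_k = -9, 18, -81, 378, -3645/2, 8991, -90153/2, 228663, …
ICs: h(0) = -9.

f: a_k = -3, -9/2, 27/8, -81/16, 1215/128, -5103/256, 45927/1024, -216513/2048, …
Change of var in L_f (x↦r) gives L₀.
Derive L from L₀ (diff closure).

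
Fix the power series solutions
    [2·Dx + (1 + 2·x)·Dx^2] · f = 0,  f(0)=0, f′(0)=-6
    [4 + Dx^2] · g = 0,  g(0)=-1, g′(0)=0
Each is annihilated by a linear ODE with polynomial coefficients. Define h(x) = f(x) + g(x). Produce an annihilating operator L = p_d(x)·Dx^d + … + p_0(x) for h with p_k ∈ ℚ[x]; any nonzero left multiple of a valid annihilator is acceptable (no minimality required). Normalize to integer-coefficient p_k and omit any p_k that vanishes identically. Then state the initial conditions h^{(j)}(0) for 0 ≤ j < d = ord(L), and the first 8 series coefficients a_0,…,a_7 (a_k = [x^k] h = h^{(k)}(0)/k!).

L = (56 + 32·x + 32·x^2)·Dx + (12 + 40·x + 48·x^2 + 32·x^3)·Dx^2 + (14 + 8·x + 8·x^2)·Dx^3 + (3 + 10·x + 12·x^2 + 8·x^3)·Dx^4  (order 4).
h: a_k = -1, -6, 8, -8, 34/3, -96/5, 1444/45, -384/7, …
ICs: h(0) = -1, h′(0) = -6, h′′(0) = 16, h′′′(0) = -48.

f: a_k = 0, -6, 6, -8, 12, -96/5, 32, -384/7, …
g: a_k = -1, 0, 2, 0, -2/3, 0, 4/45, 0, …
h₀=f+g: left-lcm gives L₀, ord ≤ 4.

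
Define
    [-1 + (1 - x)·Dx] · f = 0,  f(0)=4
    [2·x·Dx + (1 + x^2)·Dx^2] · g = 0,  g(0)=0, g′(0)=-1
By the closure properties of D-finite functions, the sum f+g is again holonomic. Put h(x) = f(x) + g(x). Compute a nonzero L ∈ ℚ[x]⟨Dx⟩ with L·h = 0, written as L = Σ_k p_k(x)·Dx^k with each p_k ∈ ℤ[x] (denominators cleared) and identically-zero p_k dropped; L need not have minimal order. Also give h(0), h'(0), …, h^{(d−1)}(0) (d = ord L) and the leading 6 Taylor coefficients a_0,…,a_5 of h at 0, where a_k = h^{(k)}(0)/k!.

f: a_k = 4, 4, 4, 4, 4, 4, …
g: a_k = 0, -1, 0, 1/3, 0, -1/5, …
h₀=f+g: left-lcm gives L₀, ord ≤ 3.
L = (-2 + 8·x + 6·x^2)·Dx + (4 - 2·x + 4·x^2 + 6·x^3)·Dx^2 + (-1 + x^4)·Dx^3  (order 3).
h: a_k = 4, 3, 4, 13/3, 4, 19/5, …
ICs: h(0) = 4, h′(0) = 3, h′′(0) = 8.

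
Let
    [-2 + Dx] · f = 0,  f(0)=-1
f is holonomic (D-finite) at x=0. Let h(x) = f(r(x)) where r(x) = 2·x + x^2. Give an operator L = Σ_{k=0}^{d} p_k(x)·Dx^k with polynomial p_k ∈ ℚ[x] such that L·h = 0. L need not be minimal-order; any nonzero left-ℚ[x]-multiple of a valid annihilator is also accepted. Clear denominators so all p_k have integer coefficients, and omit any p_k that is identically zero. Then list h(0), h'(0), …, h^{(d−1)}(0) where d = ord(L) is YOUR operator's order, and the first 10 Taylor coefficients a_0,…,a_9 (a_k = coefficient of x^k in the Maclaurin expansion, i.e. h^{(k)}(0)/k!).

f: a_k = -1, -2, -2, -4/3, -2/3, -4/15, -4/45, -8/315, -2/315, -4/2835, …
Substitute x→r, Dx→(1/r')Dx; clear ⇒ L₀.
L = (-4 - 4·x) + Dx  (order 1).
h: a_k = -1, -4, -10, -56/3, -86/3, -568/15, -1996/45, -2960/63, -14386/315, -116744/2835, …
ICs: h(0) = -1.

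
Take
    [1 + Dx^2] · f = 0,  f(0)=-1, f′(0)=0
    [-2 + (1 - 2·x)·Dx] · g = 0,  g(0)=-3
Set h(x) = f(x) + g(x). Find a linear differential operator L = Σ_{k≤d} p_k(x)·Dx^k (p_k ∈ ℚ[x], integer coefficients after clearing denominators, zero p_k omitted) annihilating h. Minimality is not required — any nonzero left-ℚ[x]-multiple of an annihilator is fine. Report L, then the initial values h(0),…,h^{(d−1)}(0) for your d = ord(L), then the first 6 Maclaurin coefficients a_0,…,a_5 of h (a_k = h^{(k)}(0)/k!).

L = (-50 + 8·x - 8·x^2) + (9 - 22·x + 12·x^2 - 8·x^3)·Dx + (-50 + 8·x - 8·x^2)·Dx^2 + (9 - 22·x + 12·x^2 - 8·x^3)·Dx^3  (order 3).
h: a_k = -4, -6, -23/2, -24, -1153/24, -96, …
ICs: h(0) = -4, h′(0) = -6, h′′(0) = -23.

f: a_k = -1, 0, 1/2, 0, -1/24, 0, …
g: a_k = -3, -6, -12, -24, -48, -96, …
Sum ⇒ L₀ = lclm(L_f,L_g) in ℚ(x)⟨Dx⟩.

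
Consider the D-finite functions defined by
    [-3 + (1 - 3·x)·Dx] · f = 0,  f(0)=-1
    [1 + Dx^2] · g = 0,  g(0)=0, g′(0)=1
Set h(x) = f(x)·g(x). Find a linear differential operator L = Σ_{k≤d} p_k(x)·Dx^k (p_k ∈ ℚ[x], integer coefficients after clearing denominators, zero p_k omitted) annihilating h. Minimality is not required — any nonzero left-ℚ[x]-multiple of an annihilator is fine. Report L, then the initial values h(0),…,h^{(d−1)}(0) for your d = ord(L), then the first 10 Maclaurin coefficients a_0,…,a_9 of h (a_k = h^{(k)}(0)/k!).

L = (-1 + 3·x) + 6·Dx + (-1 + 3·x)·Dx^2  (order 2).
h: a_k = 0, -1, -3, -53/6, -53/2, -9541/120, -9541/40, -3606497/5040, -3606497/1680, -2337010057/362880, …
ICs: h(0) = 0, h′(0) = -1.

f: a_k = -1, -3, -9, -27, -81, -243, -729, -2187, -6561, -19683, …
g: a_k = 0, 1, 0, -1/6, 0, 1/120, 0, -1/5040, 0, 1/362880, …
h₀=f·g: eliminate ⇒ L₀, order ≤ 1·2.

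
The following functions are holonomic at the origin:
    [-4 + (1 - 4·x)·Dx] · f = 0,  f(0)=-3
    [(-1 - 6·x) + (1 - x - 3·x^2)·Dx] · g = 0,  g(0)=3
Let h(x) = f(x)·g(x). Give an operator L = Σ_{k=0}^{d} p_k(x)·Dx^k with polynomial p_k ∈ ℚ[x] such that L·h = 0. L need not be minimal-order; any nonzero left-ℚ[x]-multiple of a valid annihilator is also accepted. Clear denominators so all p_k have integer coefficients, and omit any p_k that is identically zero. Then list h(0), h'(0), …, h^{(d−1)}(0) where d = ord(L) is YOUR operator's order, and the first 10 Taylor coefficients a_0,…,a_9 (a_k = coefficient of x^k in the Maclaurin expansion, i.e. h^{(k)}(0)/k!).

f: a_k = -3, -12, -48, -192, -768, -3072, -12288, -49152, -196608, -786432, …
g: a_k = 3, 3, 12, 21, 57, 120, 291, 651, 1524, 3477, …
Product ⇒ symmetric product L₀, ord ≤ 1.
L = (-5 + 2·x + 36·x^2) + (1 - 5·x + x^2 + 12·x^3)·Dx  (order 1).
h: a_k = -9, -45, -216, -927, -3879, -15876, -64377, -259461, -1042416, -4180095, …
ICs: h(0) = -9.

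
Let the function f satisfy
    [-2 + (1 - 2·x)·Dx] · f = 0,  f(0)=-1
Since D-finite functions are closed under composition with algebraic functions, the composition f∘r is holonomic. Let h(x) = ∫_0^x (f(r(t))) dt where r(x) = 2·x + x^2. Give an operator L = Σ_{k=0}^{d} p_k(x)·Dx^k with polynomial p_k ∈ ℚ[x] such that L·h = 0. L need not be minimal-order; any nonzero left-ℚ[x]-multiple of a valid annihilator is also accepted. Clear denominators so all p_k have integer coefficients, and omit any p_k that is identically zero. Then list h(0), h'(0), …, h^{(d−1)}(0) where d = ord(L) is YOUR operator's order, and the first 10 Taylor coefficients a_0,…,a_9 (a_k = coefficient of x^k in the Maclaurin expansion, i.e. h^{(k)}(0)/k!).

L = (4 + 4·x)·Dx + (-1 + 4·x + 2·x^2)·Dx^2  (order 2).
h: a_k = 0, -1, -2, -6, -20, -356/5, -264, -7048/7, -3920, -15504, …
ICs: h(0) = 0, h′(0) = -1.

f: a_k = -1, -2, -4, -8, -16, -32, -64, -128, -256, -512, …
L₀ from L_f via x↦r, Dx↦r'^{-1}Dx.
h=∫₀ˣh₀: take L = L₀·Dx.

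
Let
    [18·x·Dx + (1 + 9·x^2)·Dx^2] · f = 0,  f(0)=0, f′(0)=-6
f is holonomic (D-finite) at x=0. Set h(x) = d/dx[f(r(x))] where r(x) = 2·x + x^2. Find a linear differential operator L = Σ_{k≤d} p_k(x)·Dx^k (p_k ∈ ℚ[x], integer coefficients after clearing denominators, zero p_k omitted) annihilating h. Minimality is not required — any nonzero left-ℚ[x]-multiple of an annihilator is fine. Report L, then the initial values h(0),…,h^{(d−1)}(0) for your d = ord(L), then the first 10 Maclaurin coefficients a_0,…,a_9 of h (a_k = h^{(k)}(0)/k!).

f: a_k = 0, -6, 0, 18, 0, -486/5, 0, 4374/7, 0, -4374, …
L₀ from L_f via x↦r, Dx↦r'^{-1}Dx.
Derive L from L₀ (diff closure).
L = (-1 + 72·x + 144·x^2 + 108·x^3 + 27·x^4) + (1 + x + 36·x^2 + 72·x^3 + 45·x^4 + 9·x^5)·Dx  (order 1).
h: a_k = -12, -12, 432, 864, -15012, -46548, 505440, 2208384, -16385004, -97278732, …
ICs: h(0) = -12.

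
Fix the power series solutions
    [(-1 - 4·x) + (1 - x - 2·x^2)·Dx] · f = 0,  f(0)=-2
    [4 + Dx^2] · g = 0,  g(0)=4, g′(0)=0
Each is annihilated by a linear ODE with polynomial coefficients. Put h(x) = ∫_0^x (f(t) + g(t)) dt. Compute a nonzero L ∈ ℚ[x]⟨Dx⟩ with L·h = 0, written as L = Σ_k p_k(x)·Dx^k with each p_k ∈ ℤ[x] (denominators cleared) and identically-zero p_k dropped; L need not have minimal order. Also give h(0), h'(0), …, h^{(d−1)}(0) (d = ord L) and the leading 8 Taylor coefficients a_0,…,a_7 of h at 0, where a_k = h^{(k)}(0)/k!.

f: a_k = -2, -2, -6, -10, -22, -42, -86, -170, …
g: a_k = 4, 0, -8, 0, 8/3, 0, -16/45, 0, …
Weyl lclm of L_f,L_g ⇒ L₀ (ord ≤ 3).
h=∫h₀ ⇒ L = L₀·Dx.
L = (68 + 304·x + 200·x^2 + 320·x^3 + 160·x^4 + 128·x^5)·Dx + (-20 + 12·x + 24·x^2 + 8·x^3 + 48·x^4 + 96·x^5 + 64·x^6)·Dx^2 + (17 + 76·x + 50·x^2 + 80·x^3 + 40·x^4 + 32·x^5)·Dx^3 + (-5 + 3·x + 6·x^2 + 2·x^3 + 12·x^4 + 24·x^5 + 16·x^6)·Dx^4  (order 4).
h: a_k = 0, 2, -1, -14/3, -5/2, -58/15, -7, -3886/315, …
ICs: h(0) = 0, h′(0) = 2, h′′(0) = -2, h′′′(0) = -28.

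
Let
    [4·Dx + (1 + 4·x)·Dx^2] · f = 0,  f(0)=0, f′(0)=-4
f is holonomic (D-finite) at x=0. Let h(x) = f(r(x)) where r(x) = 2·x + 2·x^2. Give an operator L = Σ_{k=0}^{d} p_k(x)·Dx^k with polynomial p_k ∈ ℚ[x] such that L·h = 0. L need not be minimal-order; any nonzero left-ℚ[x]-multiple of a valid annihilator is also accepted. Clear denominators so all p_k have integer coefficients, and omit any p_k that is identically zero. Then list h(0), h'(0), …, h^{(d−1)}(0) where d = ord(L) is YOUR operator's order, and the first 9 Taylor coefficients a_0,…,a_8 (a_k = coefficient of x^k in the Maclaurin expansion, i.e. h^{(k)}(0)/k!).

L = (6 + 16·x + 16·x^2)·Dx + (1 + 10·x + 24·x^2 + 16·x^3)·Dx^2  (order 2).
h: a_k = 0, -8, 24, -320/3, 544, -14848/5, 16896, -692224/7, 590848, …
ICs: h(0) = 0, h′(0) = -8.

f: a_k = 0, -4, 8, -64/3, 64, -1024/5, 2048/3, -16384/7, 8192, …
h₀=f(r): pull back L_f along r ⇒ L₀.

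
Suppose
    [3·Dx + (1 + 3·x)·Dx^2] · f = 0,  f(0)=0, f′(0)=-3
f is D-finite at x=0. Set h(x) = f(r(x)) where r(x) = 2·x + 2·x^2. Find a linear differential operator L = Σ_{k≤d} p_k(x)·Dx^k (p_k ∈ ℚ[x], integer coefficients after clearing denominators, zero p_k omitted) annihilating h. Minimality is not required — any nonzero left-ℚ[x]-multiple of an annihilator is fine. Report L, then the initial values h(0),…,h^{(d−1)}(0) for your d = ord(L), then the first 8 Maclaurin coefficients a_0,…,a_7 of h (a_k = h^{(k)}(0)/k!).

f: a_k = 0, -3, 9/2, -9, 81/4, -243/5, 243/2, -2187/7, …
L₀ from L_f via x↦r, Dx↦r'^{-1}Dx.
L = (4 + 12·x + 12·x^2)·Dx + (1 + 8·x + 18·x^2 + 12·x^3)·Dx^2  (order 2).
h: a_k = 0, -6, 12, -36, 126, -2376/5, 1872, -53136/7, …
ICs: h(0) = 0, h′(0) = -6.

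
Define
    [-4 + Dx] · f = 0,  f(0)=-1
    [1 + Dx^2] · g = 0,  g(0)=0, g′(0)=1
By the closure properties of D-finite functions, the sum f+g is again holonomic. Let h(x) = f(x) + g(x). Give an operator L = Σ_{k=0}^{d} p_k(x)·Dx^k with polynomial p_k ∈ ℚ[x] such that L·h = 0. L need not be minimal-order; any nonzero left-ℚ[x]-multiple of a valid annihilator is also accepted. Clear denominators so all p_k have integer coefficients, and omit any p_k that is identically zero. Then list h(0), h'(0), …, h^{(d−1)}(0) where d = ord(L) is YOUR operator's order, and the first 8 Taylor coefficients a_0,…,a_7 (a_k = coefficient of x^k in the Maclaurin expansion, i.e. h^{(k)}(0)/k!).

L = -4 + Dx - 4·Dx^2 + Dx^3  (order 3).
h: a_k = -1, -3, -8, -65/6, -32/3, -341/40, -256/45, -3277/1008, …
ICs: h(0) = -1, h′(0) = -3, h′′(0) = -16.

f: a_k = -1, -4, -8, -32/3, -32/3, -128/15, -256/45, -1024/315, …
g: a_k = 0, 1, 0, -1/6, 0, 1/120, 0, -1/5040, …
L₀ := lclm(L_f,L_g); ord L₀ ≤ 1+2.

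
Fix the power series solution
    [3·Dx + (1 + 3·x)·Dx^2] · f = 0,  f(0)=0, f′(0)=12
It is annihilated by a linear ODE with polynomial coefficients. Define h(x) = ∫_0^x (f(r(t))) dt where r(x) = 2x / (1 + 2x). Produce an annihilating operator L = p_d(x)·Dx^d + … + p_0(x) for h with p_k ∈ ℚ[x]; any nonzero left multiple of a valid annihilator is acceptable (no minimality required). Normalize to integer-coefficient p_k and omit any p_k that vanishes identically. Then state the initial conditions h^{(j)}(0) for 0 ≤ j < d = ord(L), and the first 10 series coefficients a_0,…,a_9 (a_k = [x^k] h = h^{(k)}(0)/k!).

L = (10 + 32·x)·Dx^2 + (1 + 10·x + 16·x^2)·Dx^3  (order 3).
h: a_k = 0, 0, 12, -40, 168, -816, 21824/5, -24960, 1048512/7, -2796160/3, …
ICs: h(0) = 0, h′(0) = 0, h′′(0) = 24.

f: a_k = 0, 12, -18, 36, -81, 972/5, -486, 8748/7, -6561/2, 8748, …
Change of var in L_f (x↦r) gives L₀.
∫: right-multiply L₀ by Dx.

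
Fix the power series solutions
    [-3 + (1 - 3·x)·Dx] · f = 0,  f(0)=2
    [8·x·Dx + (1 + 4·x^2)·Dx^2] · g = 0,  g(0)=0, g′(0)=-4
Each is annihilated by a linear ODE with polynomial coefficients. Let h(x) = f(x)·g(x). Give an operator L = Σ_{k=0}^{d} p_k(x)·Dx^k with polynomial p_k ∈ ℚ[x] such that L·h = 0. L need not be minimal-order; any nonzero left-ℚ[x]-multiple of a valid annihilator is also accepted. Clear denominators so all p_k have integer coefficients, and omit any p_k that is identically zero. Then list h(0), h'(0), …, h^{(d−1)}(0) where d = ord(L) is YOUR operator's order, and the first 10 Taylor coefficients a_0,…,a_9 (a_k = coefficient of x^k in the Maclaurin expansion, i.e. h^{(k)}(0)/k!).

L = 24·x + (6 - 8·x + 48·x^2)·Dx + (-1 + 3·x - 4·x^2 + 12·x^3)·Dx^2  (order 2).
h: a_k = 0, -8, -24, -184/3, -184, -2888/5, -8664/5, -179384/35, -538152/35, -14601784/315, …
ICs: h(0) = 0, h′(0) = -8.

f: a_k = 2, 6, 18, 54, 162, 486, 1458, 4374, 13122, 39366, …
g: a_k = 0, -4, 0, 16/3, 0, -64/5, 0, 256/7, 0, -1024/9, …
h₀=f·g: eliminate ⇒ L₀, order ≤ 1·2.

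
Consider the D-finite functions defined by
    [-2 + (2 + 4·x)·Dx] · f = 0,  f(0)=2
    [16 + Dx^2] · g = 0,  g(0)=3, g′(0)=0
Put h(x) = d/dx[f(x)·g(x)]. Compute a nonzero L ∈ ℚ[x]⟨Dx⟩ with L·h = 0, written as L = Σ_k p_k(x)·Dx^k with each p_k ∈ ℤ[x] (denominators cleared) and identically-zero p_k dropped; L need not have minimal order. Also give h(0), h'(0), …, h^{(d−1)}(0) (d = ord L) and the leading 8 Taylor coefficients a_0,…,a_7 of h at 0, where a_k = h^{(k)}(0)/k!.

f: a_k = 2, 2, -1, 1, -5/4, 7/4, -21/8, 33/8, …
g: a_k = 3, 0, -24, 0, 32, 0, -256/15, 0, …
L₀ := L_f ⊗_s L_g (sym. prod.), ord ≤ 2.
Derive L from L₀ (diff closure).
L = (413 + 2688·x + 6784·x^2 + 8192·x^3 + 4096·x^4) + (-26 - 180·x - 384·x^2 - 256·x^3)·Dx + (19 + 140·x + 396·x^2 + 512·x^3 + 256·x^4)·Dx^2  (order 2).
h: a_k = 6, -102, -135, 337, 905/4, -5281/20, -26677/120, 199649/840, …
ICs: h(0) = 6, h′(0) = -102.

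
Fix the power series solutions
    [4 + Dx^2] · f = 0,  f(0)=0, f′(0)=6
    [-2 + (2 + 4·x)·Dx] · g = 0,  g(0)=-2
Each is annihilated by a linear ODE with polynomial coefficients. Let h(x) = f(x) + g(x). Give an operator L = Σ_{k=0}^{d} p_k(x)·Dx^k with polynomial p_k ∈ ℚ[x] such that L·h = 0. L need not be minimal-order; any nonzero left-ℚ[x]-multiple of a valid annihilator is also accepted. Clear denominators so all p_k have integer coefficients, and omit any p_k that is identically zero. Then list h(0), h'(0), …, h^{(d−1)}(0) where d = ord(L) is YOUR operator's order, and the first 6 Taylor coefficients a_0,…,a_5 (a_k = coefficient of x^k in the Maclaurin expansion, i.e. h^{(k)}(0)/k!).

f: a_k = 0, 6, 0, -4, 0, 4/5, …
g: a_k = -2, -2, 1, -1, 5/4, -7/4, …
h₀=f+g: left-lcm gives L₀, ord ≤ 3.
L = (-28 - 64·x - 64·x^2) + (12 + 88·x + 192·x^2 + 128·x^3)·Dx + (-7 - 16·x - 16·x^2)·Dx^2 + (3 + 22·x + 48·x^2 + 32·x^3)·Dx^3  (order 3).
h: a_k = -2, 4, 1, -5, 5/4, -19/20, …
ICs: h(0) = -2, h′(0) = 4, h′′(0) = 2.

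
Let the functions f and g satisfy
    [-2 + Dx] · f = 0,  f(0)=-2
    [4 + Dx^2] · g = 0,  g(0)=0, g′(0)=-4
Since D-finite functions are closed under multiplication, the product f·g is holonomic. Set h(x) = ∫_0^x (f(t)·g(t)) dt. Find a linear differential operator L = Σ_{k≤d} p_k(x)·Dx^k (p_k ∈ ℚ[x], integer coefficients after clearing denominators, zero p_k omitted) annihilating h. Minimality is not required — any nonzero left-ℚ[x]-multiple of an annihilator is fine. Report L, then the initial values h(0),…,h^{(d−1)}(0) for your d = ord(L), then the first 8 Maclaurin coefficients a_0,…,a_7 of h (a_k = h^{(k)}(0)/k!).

L = 8·Dx - 4·Dx^2 + Dx^3  (order 3).
h: a_k = 0, 0, 4, 16/3, 8/3, 0, -32/45, -128/315, …
ICs: h(0) = 0, h′(0) = 0, h′′(0) = 8.

f: a_k = -2, -4, -4, -8/3, -4/3, -8/15, -8/45, -16/315, …
g: a_k = 0, -4, 0, 8/3, 0, -8/15, 0, 16/315, …
h₀=f·g: eliminate ⇒ L₀, order ≤ 1·2.
h=∫₀ˣh₀: take L = L₀·Dx.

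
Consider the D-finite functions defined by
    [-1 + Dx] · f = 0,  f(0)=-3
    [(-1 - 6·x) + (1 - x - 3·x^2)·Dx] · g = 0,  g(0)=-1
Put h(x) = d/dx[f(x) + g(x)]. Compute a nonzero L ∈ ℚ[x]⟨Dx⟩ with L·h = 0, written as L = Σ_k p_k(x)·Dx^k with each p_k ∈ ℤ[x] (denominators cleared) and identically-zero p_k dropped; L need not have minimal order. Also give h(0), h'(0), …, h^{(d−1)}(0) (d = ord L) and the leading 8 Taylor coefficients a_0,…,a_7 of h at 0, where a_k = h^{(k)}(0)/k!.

L = (34 + 278·x + 312·x^2 + 756·x^3 + 162·x^4) + (-41 - 284·x - 341·x^2 - 672·x^3 + 45·x^4 + 54·x^5)·Dx + (7 + 6·x + 29·x^2 - 84·x^3 - 207·x^4 - 54·x^5)·Dx^2  (order 2).
h: a_k = -4, -11, -45/2, -153/2, -1601/8, -23281/40, -364561/240, -6827521/1680, …
ICs: h(0) = -4, h′(0) = -11.

f: a_k = -3, -3, -3/2, -1/2, -1/8, -1/40, -1/240, -1/1680, …
g: a_k = -1, -1, -4, -7, -19, -40, -97, -217, …
Weyl lclm of L_f,L_g ⇒ L₀ (ord ≤ 2).
h=h₀': d/dx-closure on L₀ ⇒ L.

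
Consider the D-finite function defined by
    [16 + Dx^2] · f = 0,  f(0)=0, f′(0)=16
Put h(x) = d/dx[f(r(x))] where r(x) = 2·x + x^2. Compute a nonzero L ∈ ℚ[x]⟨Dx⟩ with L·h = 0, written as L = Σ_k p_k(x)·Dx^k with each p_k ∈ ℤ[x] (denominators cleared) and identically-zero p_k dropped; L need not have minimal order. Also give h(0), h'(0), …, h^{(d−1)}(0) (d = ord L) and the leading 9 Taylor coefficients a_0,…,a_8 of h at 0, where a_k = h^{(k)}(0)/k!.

L = (67 + 256·x + 384·x^2 + 256·x^3 + 64·x^4) + (-3 - 3·x)·Dx + (1 + 2·x + x^2)·Dx^2  (order 2).
h: a_k = 32, 32, -1024, -2048, 12544/3, 16128, 335872/45, -1605632/45, -19610624/315, …
ICs: h(0) = 32, h′(0) = 32.

f: a_k = 0, 16, 0, -128/3, 0, 512/15, 0, -4096/315, 0, …
f∘r: x↦r, Dx↦Dx/r' in L_f ⇒ L₀.
h=h₀': d/dx-closure on L₀ ⇒ L.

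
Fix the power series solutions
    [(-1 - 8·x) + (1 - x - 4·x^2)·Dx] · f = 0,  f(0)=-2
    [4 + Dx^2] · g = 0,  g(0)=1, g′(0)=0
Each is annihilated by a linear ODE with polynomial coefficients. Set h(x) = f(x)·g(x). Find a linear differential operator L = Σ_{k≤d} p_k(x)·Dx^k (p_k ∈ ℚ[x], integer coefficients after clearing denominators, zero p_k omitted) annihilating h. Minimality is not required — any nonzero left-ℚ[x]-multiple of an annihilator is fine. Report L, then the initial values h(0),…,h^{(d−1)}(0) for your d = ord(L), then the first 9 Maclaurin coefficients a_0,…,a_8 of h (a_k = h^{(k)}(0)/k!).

L = (4 + 4·x + 16·x^2) + (2 + 16·x)·Dx + (-1 + x + 4·x^2)·Dx^2  (order 2).
h: a_k = -2, -2, -6, -14, -118/3, -286/3, -11362/45, -28522/45, -172598/105, …
ICs: h(0) = -2, h′(0) = -2.

f: a_k = -2, -2, -10, -18, -58, -130, -362, -882, -2330, …
g: a_k = 1, 0, -2, 0, 2/3, 0, -4/45, 0, 2/315, …
Sym-product of L_f,L_g gives L₀ (≤ ord 2).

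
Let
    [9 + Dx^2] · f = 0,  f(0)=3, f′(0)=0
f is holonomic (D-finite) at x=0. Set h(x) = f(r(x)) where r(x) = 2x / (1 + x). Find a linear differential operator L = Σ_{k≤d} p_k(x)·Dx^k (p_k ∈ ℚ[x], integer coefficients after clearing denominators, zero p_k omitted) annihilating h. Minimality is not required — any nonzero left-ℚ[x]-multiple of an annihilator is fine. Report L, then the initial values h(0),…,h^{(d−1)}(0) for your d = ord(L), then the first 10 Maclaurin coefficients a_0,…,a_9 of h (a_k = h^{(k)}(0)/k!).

f: a_k = 3, 0, -27/2, 0, 81/8, 0, -243/80, 0, 2187/4480, 0, …
h₀=f(r): pull back L_f along r ⇒ L₀.
L = 36 + (2 + 6·x + 6·x^2 + 2·x^3)·Dx + (1 + 4·x + 6·x^2 + 4·x^3 + x^4)·Dx^2  (order 2).
h: a_k = 3, 0, -54, 108, 0, -432, 5778/5, -8748/5, 9342/7, 43632/35, …
ICs: h(0) = 3, h′(0) = 0.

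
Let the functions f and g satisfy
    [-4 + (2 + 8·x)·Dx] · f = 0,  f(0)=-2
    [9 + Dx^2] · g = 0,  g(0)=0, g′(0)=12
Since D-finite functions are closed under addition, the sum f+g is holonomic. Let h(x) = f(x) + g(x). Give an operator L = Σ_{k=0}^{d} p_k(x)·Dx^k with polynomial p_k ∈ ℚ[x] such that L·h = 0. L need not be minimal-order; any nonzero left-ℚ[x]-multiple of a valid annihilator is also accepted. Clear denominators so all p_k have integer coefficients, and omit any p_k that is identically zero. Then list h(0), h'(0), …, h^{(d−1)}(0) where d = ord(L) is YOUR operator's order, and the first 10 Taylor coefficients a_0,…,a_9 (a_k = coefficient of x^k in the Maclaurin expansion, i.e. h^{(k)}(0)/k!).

L = (-378 - 1296·x - 2592·x^2) + (45 + 828·x + 3888·x^2 + 5184·x^3)·Dx + (-42 - 144·x - 288·x^2)·Dx^2 + (5 + 92·x + 432·x^2 + 576·x^3)·Dx^3  (order 3).
h: a_k = -2, 8, 4, -26, 20, -479/10, 168, -74163/140, 1716, -6406157/1120, …
ICs: h(0) = -2, h′(0) = 8, h′′(0) = 8.

f: a_k = -2, -4, 4, -8, 20, -56, 168, -528, 1716, -5720, …
g: a_k = 0, 12, 0, -18, 0, 81/10, 0, -243/140, 0, 243/1120, …
f+g: L₀ = lclm(L_f,L_g), ord ≤ 1+2.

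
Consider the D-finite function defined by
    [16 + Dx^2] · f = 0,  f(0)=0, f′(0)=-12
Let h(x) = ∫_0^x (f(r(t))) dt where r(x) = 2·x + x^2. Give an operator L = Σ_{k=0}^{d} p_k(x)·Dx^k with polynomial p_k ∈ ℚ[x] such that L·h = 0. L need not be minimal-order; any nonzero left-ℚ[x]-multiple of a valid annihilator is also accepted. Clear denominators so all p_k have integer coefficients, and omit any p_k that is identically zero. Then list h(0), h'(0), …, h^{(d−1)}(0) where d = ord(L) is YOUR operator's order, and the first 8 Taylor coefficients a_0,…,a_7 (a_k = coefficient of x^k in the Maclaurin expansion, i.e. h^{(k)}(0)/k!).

f: a_k = 0, -12, 0, 32, 0, -128/5, 0, 1024/105, …
Substitute x→r, Dx→(1/r')Dx; clear ⇒ L₀.
h=∫₀ˣh₀: take L = L₀·Dx.
L = (64 + 192·x + 192·x^2 + 64·x^3)·Dx - Dx^2 + (1 + x)·Dx^3  (order 3).
h: a_k = 0, 0, -12, -4, 64, 384/5, -1568/15, -288, …
ICs: h(0) = 0, h′(0) = 0, h′′(0) = -24.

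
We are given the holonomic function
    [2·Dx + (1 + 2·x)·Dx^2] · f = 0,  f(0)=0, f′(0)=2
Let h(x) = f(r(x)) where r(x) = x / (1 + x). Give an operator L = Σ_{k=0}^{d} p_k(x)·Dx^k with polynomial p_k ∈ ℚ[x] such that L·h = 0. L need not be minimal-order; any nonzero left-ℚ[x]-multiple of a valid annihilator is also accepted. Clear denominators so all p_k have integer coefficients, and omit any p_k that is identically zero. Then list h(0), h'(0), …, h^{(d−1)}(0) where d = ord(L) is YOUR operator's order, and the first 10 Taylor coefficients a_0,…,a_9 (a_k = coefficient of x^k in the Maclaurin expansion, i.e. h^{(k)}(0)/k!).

L = (4 + 6·x)·Dx + (1 + 4·x + 3·x^2)·Dx^2  (order 2).
h: a_k = 0, 2, -4, 26/3, -20, 242/5, -364/3, 2186/7, -820, 19682/9, …
ICs: h(0) = 0, h′(0) = 2.

f: a_k = 0, 2, -2, 8/3, -4, 32/5, -32/3, 128/7, -32, 512/9, …
L₀ from L_f via x↦r, Dx↦r'^{-1}Dx.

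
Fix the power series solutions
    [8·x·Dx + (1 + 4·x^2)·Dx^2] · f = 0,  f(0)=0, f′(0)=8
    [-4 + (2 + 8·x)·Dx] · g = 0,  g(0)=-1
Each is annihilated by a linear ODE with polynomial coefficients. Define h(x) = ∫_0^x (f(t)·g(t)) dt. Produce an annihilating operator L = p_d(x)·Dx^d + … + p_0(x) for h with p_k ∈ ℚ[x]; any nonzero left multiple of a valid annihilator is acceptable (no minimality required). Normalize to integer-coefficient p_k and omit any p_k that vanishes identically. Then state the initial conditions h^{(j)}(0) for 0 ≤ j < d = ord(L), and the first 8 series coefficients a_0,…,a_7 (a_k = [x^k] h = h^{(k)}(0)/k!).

f: a_k = 0, 8, 0, -32/3, 0, 128/5, 0, -512/7, …
g: a_k = -1, -2, 2, -4, 10, -28, 84, -264, …
h₀=f·g: eliminate ⇒ L₀, order ≤ 2·1.
Integrate: L := L₀·Dx.
L = (12 - 16·x - 16·x^2)·Dx + (-4 - 8·x + 48·x^2 + 64·x^3)·Dx^2 + (1 + 8·x + 20·x^2 + 32·x^3 + 64·x^4)·Dx^3  (order 3).
h: a_k = 0, 0, -4, -16/3, 20/3, -32/15, 248/45, -3488/105, …
ICs: h(0) = 0, h′(0) = 0, h′′(0) = -8.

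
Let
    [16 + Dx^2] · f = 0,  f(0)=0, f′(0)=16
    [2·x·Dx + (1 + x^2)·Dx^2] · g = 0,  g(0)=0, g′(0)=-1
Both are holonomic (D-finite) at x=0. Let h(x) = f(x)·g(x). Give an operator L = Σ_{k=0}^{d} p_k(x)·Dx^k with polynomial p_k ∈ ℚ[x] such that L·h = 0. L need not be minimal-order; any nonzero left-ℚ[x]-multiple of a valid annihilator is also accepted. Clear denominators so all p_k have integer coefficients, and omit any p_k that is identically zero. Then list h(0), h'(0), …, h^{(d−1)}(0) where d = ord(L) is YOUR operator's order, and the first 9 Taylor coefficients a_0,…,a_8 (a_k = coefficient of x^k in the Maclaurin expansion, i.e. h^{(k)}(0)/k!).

L = (5440 + 19136·x^2 + 25856·x^4 + 16384·x^6 + 4096·x^8) + (1152·x + 3200·x^3 + 3072·x^5 + 1024·x^7)·Dx + (612 + 2252·x^2 + 3168·x^4 + 2048·x^6 + 512·x^8)·Dx^2 + (72·x + 200·x^3 + 192·x^5 + 64·x^7)·Dx^3 + (17 + 66·x^2 + 97·x^4 + 64·x^6 + 16·x^8)·Dx^4  (order 4).
h: a_k = 0, 0, -16, 0, 48, 0, -464/9, 0, 176/5, …
ICs: h(0) = 0, h′(0) = 0, h′′(0) = -32, h′′′(0) = 0.

f: a_k = 0, 16, 0, -128/3, 0, 512/15, 0, -4096/315, 0, …
g: a_k = 0, -1, 0, 1/3, 0, -1/5, 0, 1/7, 0, …
Product ⇒ symmetric product L₀, ord ≤ 4.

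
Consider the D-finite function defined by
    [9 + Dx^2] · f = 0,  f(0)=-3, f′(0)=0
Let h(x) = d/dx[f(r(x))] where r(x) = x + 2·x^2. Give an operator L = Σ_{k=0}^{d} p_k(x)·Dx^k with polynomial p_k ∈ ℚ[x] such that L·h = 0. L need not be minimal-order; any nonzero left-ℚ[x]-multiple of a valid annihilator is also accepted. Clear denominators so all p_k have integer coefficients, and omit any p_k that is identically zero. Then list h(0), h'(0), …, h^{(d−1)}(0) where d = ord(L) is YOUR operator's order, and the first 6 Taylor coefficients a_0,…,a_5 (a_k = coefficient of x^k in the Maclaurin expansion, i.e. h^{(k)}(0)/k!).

f: a_k = -3, 0, 27/2, 0, -81/8, 0, …
h₀=f(r): pull back L_f along r ⇒ L₀.
Differentiate: ansatz ord ≤ ord L₀ ⇒ L.
L = (57 + 144·x + 864·x^2 + 2304·x^3 + 2304·x^4) + (-12 - 48·x)·Dx + (1 + 8·x + 16·x^2)·Dx^2  (order 2).
h: a_k = 0, 27, 162, 351/2, -405, -57591/40, …
ICs: h(0) = 0, h′(0) = 27.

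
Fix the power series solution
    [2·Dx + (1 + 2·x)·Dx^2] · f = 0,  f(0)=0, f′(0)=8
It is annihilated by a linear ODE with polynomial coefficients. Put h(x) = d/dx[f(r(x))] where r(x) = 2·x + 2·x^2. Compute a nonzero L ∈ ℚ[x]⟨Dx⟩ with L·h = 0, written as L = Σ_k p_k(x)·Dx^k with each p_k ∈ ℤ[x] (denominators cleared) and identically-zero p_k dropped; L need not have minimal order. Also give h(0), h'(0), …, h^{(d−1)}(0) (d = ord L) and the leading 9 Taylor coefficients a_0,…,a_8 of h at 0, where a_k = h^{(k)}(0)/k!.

f: a_k = 0, 8, -8, 32/3, -16, 128/5, -128/3, 512/7, -128, …
L₀ from L_f via x↦r, Dx↦r'^{-1}Dx.
Derive L from L₀ (diff closure).
L = 2 + (1 + 2·x)·Dx  (order 1).
h: a_k = 16, -32, 64, -128, 256, -512, 1024, -2048, 4096, …
ICs: h(0) = 16.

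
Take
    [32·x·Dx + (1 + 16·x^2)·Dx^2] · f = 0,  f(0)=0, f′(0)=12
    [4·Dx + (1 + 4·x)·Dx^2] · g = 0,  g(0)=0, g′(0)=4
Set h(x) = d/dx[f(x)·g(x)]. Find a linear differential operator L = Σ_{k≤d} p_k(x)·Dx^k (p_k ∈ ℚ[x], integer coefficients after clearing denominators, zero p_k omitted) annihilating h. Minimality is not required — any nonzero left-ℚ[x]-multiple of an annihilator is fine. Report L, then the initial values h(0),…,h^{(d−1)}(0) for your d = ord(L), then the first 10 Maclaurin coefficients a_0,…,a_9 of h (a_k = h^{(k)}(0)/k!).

L = (1536 + 11264·x + 81920·x^2 + 638976·x^3 + 1966080·x^4 + 3407872·x^5 + 4194304·x^7) + (288 + 7936·x + 78848·x^2 + 495616·x^3 + 2228224·x^4 + 6094848·x^5 + 9175040·x^6 + 3145728·x^7 + 14680064·x^8)·Dx + (48 + 1024·x + 12288·x^2 + 79872·x^3 + 368640·x^4 + 1277952·x^5 + 3145728·x^6 + 4718592·x^7 + 3145728·x^8 + 8388608·x^9)·Dx^2 + (5 + 72·x + 592·x^2 + 3584·x^3 + 16896·x^4 + 61440·x^5 + 172032·x^6 + 393216·x^7 + 589824·x^8 + 524288·x^9 + 1048576·x^10)·Dx^3  (order 3).
h: a_k = 0, 96, -288, 0, -1280, 106496/5, -315392/5, 0, -11894784/35, 551550976/105, …
ICs: h(0) = 0, h′(0) = 96, h′′(0) = -576.

f: a_k = 0, 12, 0, -64, 0, 3072/5, 0, -49152/7, 0, 262144/3, …
g: a_k = 0, 4, -8, 64/3, -64, 1024/5, -2048/3, 16384/7, -8192, 262144/9, …
f·g: L₀ = L_f ⊗_s L_g, ord ≤ 2·2.
Differentiate: ansatz ord ≤ ord L₀ ⇒ L.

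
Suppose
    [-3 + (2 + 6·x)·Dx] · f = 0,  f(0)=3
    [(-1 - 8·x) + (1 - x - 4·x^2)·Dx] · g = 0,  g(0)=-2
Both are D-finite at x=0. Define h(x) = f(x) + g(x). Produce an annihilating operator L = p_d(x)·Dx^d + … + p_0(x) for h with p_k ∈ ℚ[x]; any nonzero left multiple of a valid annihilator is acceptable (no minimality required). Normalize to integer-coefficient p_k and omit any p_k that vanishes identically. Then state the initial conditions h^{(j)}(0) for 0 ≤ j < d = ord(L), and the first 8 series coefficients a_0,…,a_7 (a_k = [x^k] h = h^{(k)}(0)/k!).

f: a_k = 3, 9/2, -27/8, 81/16, -1215/128, 5103/256, -45927/1024, 216513/2048, …
g: a_k = -2, -2, -10, -18, -58, -130, -362, -882, …
f+g: L₀ = lclm(L_f,L_g), ord ≤ 1+1.
L = (69 + 387·x + 900·x^2 + 1440·x^3) + (-49 - 318·x - 1257·x^2 - 3240·x^3 - 3600·x^4)·Dx + (-2 + 46·x + 234·x^2 - 86·x^3 - 1440·x^4 - 1440·x^5)·Dx^2  (order 2).
h: a_k = 1, 5/2, -107/8, -207/16, -8639/128, -28177/256, -416615/1024, -1589823/2048, …
ICs: h(0) = 1, h′(0) = 5/2.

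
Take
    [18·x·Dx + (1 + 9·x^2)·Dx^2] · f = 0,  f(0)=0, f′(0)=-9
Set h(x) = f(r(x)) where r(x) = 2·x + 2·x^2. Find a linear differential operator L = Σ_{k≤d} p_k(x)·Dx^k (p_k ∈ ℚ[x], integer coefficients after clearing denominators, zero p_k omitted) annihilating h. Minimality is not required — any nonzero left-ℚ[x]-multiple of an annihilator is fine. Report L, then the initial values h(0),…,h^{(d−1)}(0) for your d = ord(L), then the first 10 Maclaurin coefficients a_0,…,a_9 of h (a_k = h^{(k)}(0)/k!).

f: a_k = 0, -9, 0, 27, 0, -729/5, 0, 6561/7, 0, -6561, …
L₀ from L_f via x↦r, Dx↦r'^{-1}Dx.
L = (-2 + 72·x + 288·x^2 + 432·x^3 + 216·x^4)·Dx + (1 + 2·x + 36·x^2 + 144·x^3 + 180·x^4 + 72·x^5)·Dx^2  (order 2).
h: a_k = 0, -18, -18, 216, 648, -20088/5, -23112, 513216/7, 793152, -863136, …
ICs: h(0) = 0, h′(0) = -18.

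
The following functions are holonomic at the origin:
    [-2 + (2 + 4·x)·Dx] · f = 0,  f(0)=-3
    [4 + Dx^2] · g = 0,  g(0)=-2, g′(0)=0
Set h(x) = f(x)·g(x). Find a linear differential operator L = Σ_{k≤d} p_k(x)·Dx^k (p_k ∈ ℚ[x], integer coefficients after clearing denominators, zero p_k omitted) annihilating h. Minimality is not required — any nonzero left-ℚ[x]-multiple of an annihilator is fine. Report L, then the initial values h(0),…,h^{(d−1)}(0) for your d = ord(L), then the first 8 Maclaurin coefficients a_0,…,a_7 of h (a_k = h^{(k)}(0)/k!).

L = (7 + 16·x + 16·x^2) + (-2 - 4·x)·Dx + (1 + 4·x + 4·x^2)·Dx^2  (order 2).
h: a_k = 6, 6, -15, -9, 25/4, 13/4, -349/120, 401/120, …
ICs: h(0) = 6, h′(0) = 6.

f: a_k = -3, -3, 3/2, -3/2, 15/8, -21/8, 63/16, -99/16, …
g: a_k = -2, 0, 4, 0, -4/3, 0, 8/45, 0, …
L₀ := L_f ⊗_s L_g (sym. prod.), ord ≤ 2.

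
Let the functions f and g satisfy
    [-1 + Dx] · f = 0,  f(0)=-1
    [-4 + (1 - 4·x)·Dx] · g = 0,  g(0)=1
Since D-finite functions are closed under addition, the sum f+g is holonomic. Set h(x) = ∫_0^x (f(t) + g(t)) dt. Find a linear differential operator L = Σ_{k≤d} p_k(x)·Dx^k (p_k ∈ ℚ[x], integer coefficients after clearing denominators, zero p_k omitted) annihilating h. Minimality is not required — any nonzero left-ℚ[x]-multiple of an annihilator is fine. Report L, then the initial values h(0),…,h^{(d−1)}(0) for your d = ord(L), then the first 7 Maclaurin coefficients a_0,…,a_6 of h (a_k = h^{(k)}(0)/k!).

L = (28 + 16·x)·Dx + (-31 - 8·x + 16·x^2)·Dx^2 + (3 - 8·x - 16·x^2)·Dx^3  (order 3).
h: a_k = 0, 0, 3/2, 31/6, 383/24, 6143/120, 122879/720, …
ICs: h(0) = 0, h′(0) = 0, h′′(0) = 3.

f: a_k = -1, -1, -1/2, -1/6, -1/24, -1/120, -1/720, …
g: a_k = 1, 4, 16, 64, 256, 1024, 4096, …
Sum ⇒ L₀ = lclm(L_f,L_g) in ℚ(x)⟨Dx⟩.
h=∫h₀ ⇒ L = L₀·Dx.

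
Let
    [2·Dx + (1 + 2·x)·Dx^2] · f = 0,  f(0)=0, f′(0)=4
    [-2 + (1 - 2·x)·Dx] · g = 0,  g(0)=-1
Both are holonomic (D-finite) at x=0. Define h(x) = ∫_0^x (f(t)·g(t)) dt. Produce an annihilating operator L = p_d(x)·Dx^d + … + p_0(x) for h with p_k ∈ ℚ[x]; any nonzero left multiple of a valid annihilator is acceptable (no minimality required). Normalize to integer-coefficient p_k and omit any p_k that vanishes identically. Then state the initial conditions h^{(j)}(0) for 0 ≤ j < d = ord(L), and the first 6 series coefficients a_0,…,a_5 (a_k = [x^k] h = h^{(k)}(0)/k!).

L = 4·Dx + (2 + 12·x)·Dx^2 + (-1 + 4·x^2)·Dx^3  (order 3).
h: a_k = 0, 0, -2, -4/3, -10/3, -56/15, …
ICs: h(0) = 0, h′(0) = 0, h′′(0) = -4.

f: a_k = 0, 4, -4, 16/3, -8, 64/5, …
g: a_k = -1, -2, -4, -8, -16, -32, …
h₀=f·g: eliminate ⇒ L₀, order ≤ 2·1.
∫: right-multiply L₀ by Dx.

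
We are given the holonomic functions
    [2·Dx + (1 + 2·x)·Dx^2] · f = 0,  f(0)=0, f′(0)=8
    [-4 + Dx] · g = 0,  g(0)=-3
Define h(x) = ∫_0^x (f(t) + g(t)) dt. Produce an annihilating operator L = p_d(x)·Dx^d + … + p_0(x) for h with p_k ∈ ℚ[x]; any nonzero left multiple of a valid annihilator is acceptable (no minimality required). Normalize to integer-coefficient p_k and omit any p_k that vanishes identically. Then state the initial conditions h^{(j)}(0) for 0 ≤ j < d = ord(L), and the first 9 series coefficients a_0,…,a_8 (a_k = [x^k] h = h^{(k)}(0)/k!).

L = (-32 - 32·x)·Dx^2 + (-4 - 32·x - 32·x^2)·Dx^3 + (3 + 10·x + 8·x^2)·Dx^4  (order 4).
h: a_k = 0, -3, -2, -32/3, -16/3, -48/5, 0, -128/15, 832/105, …
ICs: h(0) = 0, h′(0) = -3, h′′(0) = -4, h′′′(0) = -64.

f: a_k = 0, 8, -8, 32/3, -16, 128/5, -128/3, 512/7, -128, …
g: a_k = -3, -12, -24, -32, -32, -128/5, -256/15, -1024/105, -512/105, …
h₀=f+g: left-lcm gives L₀, ord ≤ 3.
Integrate: L := L₀·Dx.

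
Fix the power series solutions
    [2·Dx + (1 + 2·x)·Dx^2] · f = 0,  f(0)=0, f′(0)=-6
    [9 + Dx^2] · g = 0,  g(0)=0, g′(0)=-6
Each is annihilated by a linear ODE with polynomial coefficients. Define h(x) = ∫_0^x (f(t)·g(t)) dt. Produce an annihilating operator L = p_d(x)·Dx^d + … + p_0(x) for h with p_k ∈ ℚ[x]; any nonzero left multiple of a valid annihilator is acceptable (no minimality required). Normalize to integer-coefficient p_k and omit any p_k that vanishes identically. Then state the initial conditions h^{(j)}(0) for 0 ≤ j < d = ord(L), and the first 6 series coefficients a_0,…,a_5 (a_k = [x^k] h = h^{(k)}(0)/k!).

f: a_k = 0, -6, 6, -8, 12, -96/5, …
g: a_k = 0, -6, 0, 9, 0, -81/20, …
L₀ := L_f ⊗_s L_g (sym. prod.), ord ≤ 4.
Integrate: L := L₀·Dx.
L = (63 + 1053·x + 3969·x^2 + 5832·x^3 + 2916·x^4)·Dx + (63 + 450·x + 972·x^2 + 648·x^3)·Dx^2 + (25 + 270·x + 918·x^2 + 1296·x^3 + 648·x^4)·Dx^3 + (7 + 50·x + 108·x^2 + 72·x^3)·Dx^4 + (2 + 17·x + 53·x^2 + 72·x^3 + 36·x^4)·Dx^5  (order 5).
h: a_k = 0, 0, 0, 12, -9, -6/5, …
ICs: h(0) = 0, h′(0) = 0, h′′(0) = 0, h′′′(0) = 72, h′′′′(0) = -216.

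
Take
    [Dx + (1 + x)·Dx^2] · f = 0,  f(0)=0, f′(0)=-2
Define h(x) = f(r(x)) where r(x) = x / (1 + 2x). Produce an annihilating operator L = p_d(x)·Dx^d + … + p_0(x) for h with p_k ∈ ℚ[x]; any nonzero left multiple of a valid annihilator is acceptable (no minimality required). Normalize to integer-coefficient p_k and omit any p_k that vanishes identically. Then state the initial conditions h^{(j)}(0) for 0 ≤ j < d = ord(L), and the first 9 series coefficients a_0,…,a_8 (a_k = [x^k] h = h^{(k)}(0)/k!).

L = (5 + 12·x)·Dx + (1 + 5·x + 6·x^2)·Dx^2  (order 2).
h: a_k = 0, -2, 5, -38/3, 65/2, -422/5, 665/3, -4118/7, 6305/4, …
ICs: h(0) = 0, h′(0) = -2.

f: a_k = 0, -2, 1, -2/3, 1/2, -2/5, 1/3, -2/7, 1/4, …
Change of var in L_f (x↦r) gives L₀.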